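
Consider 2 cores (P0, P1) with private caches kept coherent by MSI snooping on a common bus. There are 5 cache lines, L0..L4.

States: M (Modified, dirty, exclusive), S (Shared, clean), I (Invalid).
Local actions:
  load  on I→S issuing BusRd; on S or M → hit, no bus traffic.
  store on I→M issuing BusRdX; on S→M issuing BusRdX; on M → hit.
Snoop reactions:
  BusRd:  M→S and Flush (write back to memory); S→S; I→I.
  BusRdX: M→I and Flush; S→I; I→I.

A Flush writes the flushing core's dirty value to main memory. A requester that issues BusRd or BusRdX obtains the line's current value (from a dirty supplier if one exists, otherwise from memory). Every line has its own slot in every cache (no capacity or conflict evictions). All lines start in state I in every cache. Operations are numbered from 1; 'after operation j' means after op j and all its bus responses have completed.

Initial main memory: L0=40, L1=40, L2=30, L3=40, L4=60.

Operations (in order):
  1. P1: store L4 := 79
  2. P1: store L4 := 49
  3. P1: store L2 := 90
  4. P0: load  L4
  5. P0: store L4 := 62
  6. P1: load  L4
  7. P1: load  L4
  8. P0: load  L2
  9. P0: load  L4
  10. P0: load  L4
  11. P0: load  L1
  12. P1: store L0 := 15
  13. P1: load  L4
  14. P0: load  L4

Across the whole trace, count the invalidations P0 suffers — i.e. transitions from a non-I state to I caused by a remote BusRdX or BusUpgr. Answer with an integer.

invalidations = 0

step 1: P1: store L4 := 79  ⟶  IM  (L4)  txn=BusRdX  M[L4]=60
step 2: P1: store L4 := 49  ⟶  IM  (L4)  txn=∅  M[L4]=60
step 3: P1: store L2 := 90  ⟶  IM  (L2)  txn=BusRdX  M[L2]=30
step 4: P0: load  L4  ⟶  SS  (L4)  txn=BusRd+Flush  M[L4]=49
step 5: P0: store L4 := 62  ⟶  MI  (L4)  txn=BusRdX  M[L4]=49
step 6: P1: load  L4  ⟶  SS  (L4)  txn=BusRd+Flush  M[L4]=62
step 7: P1: load  L4  ⟶  SS  (L4)  txn=∅  M[L4]=62
step 8: P0: load  L2  ⟶  SS  (L2)  txn=BusRd+Flush  M[L2]=90
step 9: P0: load  L4  ⟶  SS  (L4)  txn=∅  M[L4]=62
step 10: P0: load  L4  ⟶  SS  (L4)  txn=∅  M[L4]=62
step 11: P0: load  L1  ⟶  SI  (L1)  txn=BusRd  M[L1]=40
step 12: P1: store L0 := 15  ⟶  IM  (L0)  txn=BusRdX  M[L0]=40
step 13: P1: load  L4  ⟶  SS  (L4)  txn=∅  M[L4]=62
step 14: P0: load  L4  ⟶  SS  (L4)  txn=∅  M[L4]=62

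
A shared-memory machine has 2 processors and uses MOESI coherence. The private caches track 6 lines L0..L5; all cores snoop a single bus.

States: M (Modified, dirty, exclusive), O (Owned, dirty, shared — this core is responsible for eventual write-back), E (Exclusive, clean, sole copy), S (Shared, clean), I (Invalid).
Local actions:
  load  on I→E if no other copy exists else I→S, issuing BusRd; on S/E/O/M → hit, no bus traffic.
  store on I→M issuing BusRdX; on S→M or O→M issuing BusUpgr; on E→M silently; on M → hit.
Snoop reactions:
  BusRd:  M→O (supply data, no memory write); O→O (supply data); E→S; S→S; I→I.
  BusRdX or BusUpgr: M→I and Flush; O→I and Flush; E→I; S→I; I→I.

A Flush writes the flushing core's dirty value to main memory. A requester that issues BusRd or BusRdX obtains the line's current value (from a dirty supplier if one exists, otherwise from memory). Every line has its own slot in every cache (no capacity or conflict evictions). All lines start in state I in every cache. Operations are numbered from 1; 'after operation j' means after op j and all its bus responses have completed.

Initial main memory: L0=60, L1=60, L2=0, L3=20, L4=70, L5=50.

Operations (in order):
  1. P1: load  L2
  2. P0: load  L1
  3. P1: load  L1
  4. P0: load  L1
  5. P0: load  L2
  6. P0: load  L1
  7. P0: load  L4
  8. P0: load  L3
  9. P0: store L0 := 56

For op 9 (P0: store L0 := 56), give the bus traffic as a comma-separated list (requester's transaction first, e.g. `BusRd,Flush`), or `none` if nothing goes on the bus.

  op1 P1: load  L2 → I/E on L2; bus BusRd; mem=0
  op2 P0: load  L1 → E/I on L1; bus BusRd; mem=60
  op3 P1: load  L1 → S/S on L1; bus BusRd; mem=60
  op4 P0: load  L1 → S/S on L1; bus (none); mem=60
  op5 P0: load  L2 → S/S on L2; bus BusRd; mem=0
  op6 P0: load  L1 → S/S on L1; bus (none); mem=60
  op7 P0: load  L4 → E/I on L4; bus BusRd; mem=70
  op8 P0: load  L3 → E/I on L3; bus BusRd; mem=20
  op9 P0: store L0 := 56 → M/I on L0; bus BusRdX; mem=60

bus = BusRdX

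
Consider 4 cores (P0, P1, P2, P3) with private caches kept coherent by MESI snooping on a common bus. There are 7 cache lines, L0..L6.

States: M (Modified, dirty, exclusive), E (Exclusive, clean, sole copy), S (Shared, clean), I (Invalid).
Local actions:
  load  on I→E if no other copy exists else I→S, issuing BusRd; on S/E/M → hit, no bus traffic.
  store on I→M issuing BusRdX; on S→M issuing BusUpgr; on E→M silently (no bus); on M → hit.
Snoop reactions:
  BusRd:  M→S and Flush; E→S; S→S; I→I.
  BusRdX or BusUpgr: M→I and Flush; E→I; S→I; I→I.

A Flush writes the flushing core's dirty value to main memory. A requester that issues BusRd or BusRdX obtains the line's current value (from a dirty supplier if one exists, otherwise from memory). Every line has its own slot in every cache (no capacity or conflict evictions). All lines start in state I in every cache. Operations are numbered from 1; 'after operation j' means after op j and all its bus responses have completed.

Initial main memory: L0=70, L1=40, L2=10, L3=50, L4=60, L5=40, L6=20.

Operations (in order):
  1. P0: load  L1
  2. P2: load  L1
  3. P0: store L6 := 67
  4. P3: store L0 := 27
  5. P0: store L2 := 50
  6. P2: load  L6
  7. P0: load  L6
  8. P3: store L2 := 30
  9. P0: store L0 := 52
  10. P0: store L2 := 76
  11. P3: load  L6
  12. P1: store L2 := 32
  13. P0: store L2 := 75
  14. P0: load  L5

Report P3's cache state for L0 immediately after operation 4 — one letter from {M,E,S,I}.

state = M

[1] P0: load  L1 | P0:E(40), P1:I, P2:I, P3:I | bus: BusRd
[2] P2: load  L1 | P0:S(40), P1:I, P2:S(40), P3:I | bus: BusRd
[3] P0: store L6 := 67 | P0:M(67), P1:I, P2:I, P3:I | bus: BusRdX
[4] P3: store L0 := 27 | P0:I, P1:I, P2:I, P3:M(27) | bus: BusRdX
[5] P0: store L2 := 50 | P0:M(50), P1:I, P2:I, P3:I | bus: BusRdX
[6] P2: load  L6 | P0:S(67), P1:I, P2:S(67), P3:I | bus: BusRd,Flush
[7] P0: load  L6 | P0:S(67), P1:I, P2:S(67), P3:I | bus: none
[8] P3: store L2 := 30 | P0:I, P1:I, P2:I, P3:M(30) | bus: BusRdX,Flush
[9] P0: store L0 := 52 | P0:M(52), P1:I, P2:I, P3:I | bus: BusRdX,Flush
[10] P0: store L2 := 76 | P0:M(76), P1:I, P2:I, P3:I | bus: BusRdX,Flush
[11] P3: load  L6 | P0:S(67), P1:I, P2:S(67), P3:S(67) | bus: BusRd
[12] P1: store L2 := 32 | P0:I, P1:M(32), P2:I, P3:I | bus: BusRdX,Flush
[13] P0: store L2 := 75 | P0:M(75), P1:I, P2:I, P3:I | bus: BusRdX,Flush
[14] P0: load  L5 | P0:E(40), P1:I, P2:I, P3:I | bus: BusRd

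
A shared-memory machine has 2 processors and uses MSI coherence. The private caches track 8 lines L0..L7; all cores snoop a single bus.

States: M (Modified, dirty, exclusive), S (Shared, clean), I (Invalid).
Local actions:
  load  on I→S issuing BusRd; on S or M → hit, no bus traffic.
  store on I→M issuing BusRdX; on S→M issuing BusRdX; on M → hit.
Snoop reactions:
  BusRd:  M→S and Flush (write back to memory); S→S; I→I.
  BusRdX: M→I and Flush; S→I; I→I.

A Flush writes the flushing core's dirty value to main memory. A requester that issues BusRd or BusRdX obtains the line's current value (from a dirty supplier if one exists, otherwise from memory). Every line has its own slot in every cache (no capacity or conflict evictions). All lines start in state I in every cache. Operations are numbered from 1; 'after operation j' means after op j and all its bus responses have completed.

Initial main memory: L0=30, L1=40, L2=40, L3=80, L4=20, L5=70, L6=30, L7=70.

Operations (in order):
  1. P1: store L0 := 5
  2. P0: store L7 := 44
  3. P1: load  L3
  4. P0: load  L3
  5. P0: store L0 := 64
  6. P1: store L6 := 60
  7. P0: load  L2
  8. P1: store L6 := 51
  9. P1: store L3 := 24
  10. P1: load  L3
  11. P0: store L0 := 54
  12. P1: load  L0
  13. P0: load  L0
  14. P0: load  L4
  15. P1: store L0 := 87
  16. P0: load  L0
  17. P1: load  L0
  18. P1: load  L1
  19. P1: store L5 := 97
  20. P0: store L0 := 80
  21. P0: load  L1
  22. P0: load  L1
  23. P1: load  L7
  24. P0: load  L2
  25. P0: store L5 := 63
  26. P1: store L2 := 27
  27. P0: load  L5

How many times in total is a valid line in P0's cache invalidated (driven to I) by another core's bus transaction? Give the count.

invalidations = 3

  op1 P1: store L0 := 5 → I/M on L0; bus BusRdX; mem=30
  op2 P0: store L7 := 44 → M/I on L7; bus BusRdX; mem=70
  op3 P1: load  L3 → I/S on L3; bus BusRd; mem=80
  op4 P0: load  L3 → S/S on L3; bus BusRd; mem=80
  op5 P0: store L0 := 64 → M/I on L0; bus BusRdX Flush; mem=5
  op6 P1: store L6 := 60 → I/M on L6; bus BusRdX; mem=30
  op7 P0: load  L2 → S/I on L2; bus BusRd; mem=40
  op8 P1: store L6 := 51 → I/M on L6; bus (none); mem=30
  op9 P1: store L3 := 24 → I/M on L3; bus BusRdX; mem=80
  op10 P1: load  L3 → I/M on L3; bus (none); mem=80
  op11 P0: store L0 := 54 → M/I on L0; bus (none); mem=5
  op12 P1: load  L0 → S/S on L0; bus BusRd Flush; mem=54
  op13 P0: load  L0 → S/S on L0; bus (none); mem=54
  op14 P0: load  L4 → S/I on L4; bus BusRd; mem=20
  op15 P1: store L0 := 87 → I/M on L0; bus BusRdX; mem=54
  op16 P0: load  L0 → S/S on L0; bus BusRd Flush; mem=87
  op17 P1: load  L0 → S/S on L0; bus (none); mem=87
  op18 P1: load  L1 → I/S on L1; bus BusRd; mem=40
  op19 P1: store L5 := 97 → I/M on L5; bus BusRdX; mem=70
  op20 P0: store L0 := 80 → M/I on L0; bus BusRdX; mem=87
  op21 P0: load  L1 → S/S on L1; bus BusRd; mem=40
  op22 P0: load  L1 → S/S on L1; bus (none); mem=40
  op23 P1: load  L7 → S/S on L7; bus BusRd Flush; mem=44
  op24 P0: load  L2 → S/I on L2; bus (none); mem=40
  op25 P0: store L5 := 63 → M/I on L5; bus BusRdX Flush; mem=97
  op26 P1: store L2 := 27 → I/M on L2; bus BusRdX; mem=40
  op27 P0: load  L5 → M/I on L5; bus (none); mem=97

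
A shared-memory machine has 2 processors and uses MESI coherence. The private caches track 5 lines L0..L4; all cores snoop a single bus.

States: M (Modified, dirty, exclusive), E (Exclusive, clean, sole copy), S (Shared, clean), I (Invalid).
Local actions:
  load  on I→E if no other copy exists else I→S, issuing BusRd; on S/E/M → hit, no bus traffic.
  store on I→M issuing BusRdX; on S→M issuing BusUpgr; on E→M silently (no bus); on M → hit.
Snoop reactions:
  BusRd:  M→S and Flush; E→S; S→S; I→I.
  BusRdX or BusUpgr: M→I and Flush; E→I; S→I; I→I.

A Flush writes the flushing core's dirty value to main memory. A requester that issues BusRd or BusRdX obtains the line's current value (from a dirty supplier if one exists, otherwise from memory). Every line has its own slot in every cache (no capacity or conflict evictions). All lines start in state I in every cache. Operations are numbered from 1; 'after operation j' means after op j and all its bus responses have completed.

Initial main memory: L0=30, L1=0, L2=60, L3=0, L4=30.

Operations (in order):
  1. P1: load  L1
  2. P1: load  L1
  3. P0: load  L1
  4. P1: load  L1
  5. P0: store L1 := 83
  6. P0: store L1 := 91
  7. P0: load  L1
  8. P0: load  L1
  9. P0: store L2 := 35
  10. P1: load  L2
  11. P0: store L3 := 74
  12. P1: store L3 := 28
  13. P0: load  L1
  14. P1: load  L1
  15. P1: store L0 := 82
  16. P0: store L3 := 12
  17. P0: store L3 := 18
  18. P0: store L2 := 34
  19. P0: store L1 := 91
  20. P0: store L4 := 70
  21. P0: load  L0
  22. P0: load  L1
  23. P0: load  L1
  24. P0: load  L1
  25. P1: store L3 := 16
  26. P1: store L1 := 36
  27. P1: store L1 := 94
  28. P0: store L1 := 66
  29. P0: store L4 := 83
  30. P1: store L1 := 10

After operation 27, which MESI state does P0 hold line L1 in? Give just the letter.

step 1: P1: load  L1  ⟶  IE  (L1)  txn=BusRd  M[L1]=0
step 2: P1: load  L1  ⟶  IE  (L1)  txn=∅  M[L1]=0
step 3: P0: load  L1  ⟶  SS  (L1)  txn=BusRd  M[L1]=0
step 4: P1: load  L1  ⟶  SS  (L1)  txn=∅  M[L1]=0
step 5: P0: store L1 := 83  ⟶  MI  (L1)  txn=BusUpgr  M[L1]=0
step 6: P0: store L1 := 91  ⟶  MI  (L1)  txn=∅  M[L1]=0
step 7: P0: load  L1  ⟶  MI  (L1)  txn=∅  M[L1]=0
step 8: P0: load  L1  ⟶  MI  (L1)  txn=∅  M[L1]=0
step 9: P0: store L2 := 35  ⟶  MI  (L2)  txn=BusRdX  M[L2]=60
step 10: P1: load  L2  ⟶  SS  (L2)  txn=BusRd+Flush  M[L2]=35
step 11: P0: store L3 := 74  ⟶  MI  (L3)  txn=BusRdX  M[L3]=0
step 12: P1: store L3 := 28  ⟶  IM  (L3)  txn=BusRdX+Flush  M[L3]=74
step 13: P0: load  L1  ⟶  MI  (L1)  txn=∅  M[L1]=0
step 14: P1: load  L1  ⟶  SS  (L1)  txn=BusRd+Flush  M[L1]=91
step 15: P1: store L0 := 82  ⟶  IM  (L0)  txn=BusRdX  M[L0]=30
step 16: P0: store L3 := 12  ⟶  MI  (L3)  txn=BusRdX+Flush  M[L3]=28
step 17: P0: store L3 := 18  ⟶  MI  (L3)  txn=∅  M[L3]=28
step 18: P0: store L2 := 34  ⟶  MI  (L2)  txn=BusUpgr  M[L2]=35
step 19: P0: store L1 := 91  ⟶  MI  (L1)  txn=BusUpgr  M[L1]=91
step 20: P0: store L4 := 70  ⟶  MI  (L4)  txn=BusRdX  M[L4]=30
step 21: P0: load  L0  ⟶  SS  (L0)  txn=BusRd+Flush  M[L0]=82
step 22: P0: load  L1  ⟶  MI  (L1)  txn=∅  M[L1]=91
step 23: P0: load  L1  ⟶  MI  (L1)  txn=∅  M[L1]=91
step 24: P0: load  L1  ⟶  MI  (L1)  txn=∅  M[L1]=91
step 25: P1: store L3 := 16  ⟶  IM  (L3)  txn=BusRdX+Flush  M[L3]=18
step 26: P1: store L1 := 36  ⟶  IM  (L1)  txn=BusRdX+Flush  M[L1]=91
step 27: P1: store L1 := 94  ⟶  IM  (L1)  txn=∅  M[L1]=91
step 28: P0: store L1 := 66  ⟶  MI  (L1)  txn=BusRdX+Flush  M[L1]=94
step 29: P0: store L4 := 83  ⟶  MI  (L4)  txn=∅  M[L4]=30
step 30: P1: store L1 := 10  ⟶  IM  (L1)  txn=BusRdX+Flush  M[L1]=66

state = I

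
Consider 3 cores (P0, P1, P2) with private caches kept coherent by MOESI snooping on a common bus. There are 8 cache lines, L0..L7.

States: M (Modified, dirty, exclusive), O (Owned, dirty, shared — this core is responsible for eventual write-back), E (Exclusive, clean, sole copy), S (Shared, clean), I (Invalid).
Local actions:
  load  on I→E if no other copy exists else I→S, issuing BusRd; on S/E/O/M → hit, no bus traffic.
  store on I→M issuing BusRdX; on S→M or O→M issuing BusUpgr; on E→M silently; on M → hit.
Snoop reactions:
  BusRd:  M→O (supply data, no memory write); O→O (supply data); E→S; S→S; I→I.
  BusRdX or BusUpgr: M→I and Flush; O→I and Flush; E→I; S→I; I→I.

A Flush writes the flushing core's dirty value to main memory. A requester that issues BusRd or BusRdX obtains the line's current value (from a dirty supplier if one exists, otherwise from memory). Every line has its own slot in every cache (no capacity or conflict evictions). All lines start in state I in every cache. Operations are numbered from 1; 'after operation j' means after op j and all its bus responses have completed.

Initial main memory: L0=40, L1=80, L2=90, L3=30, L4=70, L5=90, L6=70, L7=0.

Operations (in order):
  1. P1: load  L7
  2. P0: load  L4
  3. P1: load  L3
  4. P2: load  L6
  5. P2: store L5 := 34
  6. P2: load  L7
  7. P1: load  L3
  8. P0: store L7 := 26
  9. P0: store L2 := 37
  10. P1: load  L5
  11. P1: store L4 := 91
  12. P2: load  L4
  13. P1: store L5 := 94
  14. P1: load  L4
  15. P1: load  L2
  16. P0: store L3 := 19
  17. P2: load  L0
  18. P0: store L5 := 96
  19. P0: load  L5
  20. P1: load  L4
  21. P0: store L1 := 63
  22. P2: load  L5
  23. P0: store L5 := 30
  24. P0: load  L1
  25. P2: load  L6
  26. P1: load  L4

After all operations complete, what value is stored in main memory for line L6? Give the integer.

1. P1: load  L7  bus=[BusRd]  L7: P0=I P1=E P2=I  mem[L7]=0
2. P0: load  L4  bus=[BusRd]  L4: P0=E P1=I P2=I  mem[L4]=70
3. P1: load  L3  bus=[BusRd]  L3: P0=I P1=E P2=I  mem[L3]=30
4. P2: load  L6  bus=[BusRd]  L6: P0=I P1=I P2=E  mem[L6]=70
5. P2: store L5 := 34  bus=[BusRdX]  L5: P0=I P1=I P2=M  mem[L5]=90
6. P2: load  L7  bus=[BusRd]  L7: P0=I P1=S P2=S  mem[L7]=0
7. P1: load  L3  bus=[-]  L3: P0=I P1=E P2=I  mem[L3]=30
8. P0: store L7 := 26  bus=[BusRdX]  L7: P0=M P1=I P2=I  mem[L7]=0
9. P0: store L2 := 37  bus=[BusRdX]  L2: P0=M P1=I P2=I  mem[L2]=90
10. P1: load  L5  bus=[BusRd]  L5: P0=I P1=S P2=O  mem[L5]=90
11. P1: store L4 := 91  bus=[BusRdX]  L4: P0=I P1=M P2=I  mem[L4]=70
12. P2: load  L4  bus=[BusRd]  L4: P0=I P1=O P2=S  mem[L4]=70
13. P1: store L5 := 94  bus=[BusUpgr,Flush]  L5: P0=I P1=M P2=I  mem[L5]=34
14. P1: load  L4  bus=[-]  L4: P0=I P1=O P2=S  mem[L4]=70
15. P1: load  L2  bus=[BusRd]  L2: P0=O P1=S P2=I  mem[L2]=90
16. P0: store L3 := 19  bus=[BusRdX]  L3: P0=M P1=I P2=I  mem[L3]=30
17. P2: load  L0  bus=[BusRd]  L0: P0=I P1=I P2=E  mem[L0]=40
18. P0: store L5 := 96  bus=[BusRdX,Flush]  L5: P0=M P1=I P2=I  mem[L5]=94
19. P0: load  L5  bus=[-]  L5: P0=M P1=I P2=I  mem[L5]=94
20. P1: load  L4  bus=[-]  L4: P0=I P1=O P2=S  mem[L4]=70
21. P0: store L1 := 63  bus=[BusRdX]  L1: P0=M P1=I P2=I  mem[L1]=80
22. P2: load  L5  bus=[BusRd]  L5: P0=O P1=I P2=S  mem[L5]=94
23. P0: store L5 := 30  bus=[BusUpgr]  L5: P0=M P1=I P2=I  mem[L5]=94
24. P0: load  L1  bus=[-]  L1: P0=M P1=I P2=I  mem[L1]=80
25. P2: load  L6  bus=[-]  L6: P0=I P1=I P2=E  mem[L6]=70
26. P1: load  L4  bus=[-]  L4: P0=I P1=O P2=S  mem[L4]=70

memory[L6] = 70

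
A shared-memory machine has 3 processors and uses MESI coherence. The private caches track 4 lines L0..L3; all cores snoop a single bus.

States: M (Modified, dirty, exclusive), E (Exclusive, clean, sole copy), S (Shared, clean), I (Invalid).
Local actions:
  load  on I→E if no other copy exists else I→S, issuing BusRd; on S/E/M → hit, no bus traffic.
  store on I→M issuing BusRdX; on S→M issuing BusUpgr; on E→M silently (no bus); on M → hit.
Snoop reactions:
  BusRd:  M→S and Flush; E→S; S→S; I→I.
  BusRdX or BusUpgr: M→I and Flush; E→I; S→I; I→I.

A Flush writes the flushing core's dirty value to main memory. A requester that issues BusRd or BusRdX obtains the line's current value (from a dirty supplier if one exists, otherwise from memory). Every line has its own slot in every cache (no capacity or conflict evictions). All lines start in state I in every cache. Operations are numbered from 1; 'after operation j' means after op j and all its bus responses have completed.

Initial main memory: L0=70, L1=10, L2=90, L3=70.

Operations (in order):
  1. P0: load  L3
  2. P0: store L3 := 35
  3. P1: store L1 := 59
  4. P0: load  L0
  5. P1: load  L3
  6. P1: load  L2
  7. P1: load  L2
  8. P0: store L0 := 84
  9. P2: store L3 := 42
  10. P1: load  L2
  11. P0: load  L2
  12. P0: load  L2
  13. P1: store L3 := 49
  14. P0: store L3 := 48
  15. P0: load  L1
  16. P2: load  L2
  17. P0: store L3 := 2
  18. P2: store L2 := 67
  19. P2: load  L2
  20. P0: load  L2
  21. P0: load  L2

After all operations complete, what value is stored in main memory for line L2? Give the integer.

step 1: P0: load  L3  ⟶  EII  (L3)  txn=BusRd  M[L3]=70
step 2: P0: store L3 := 35  ⟶  MII  (L3)  txn=∅  M[L3]=70
step 3: P1: store L1 := 59  ⟶  IMI  (L1)  txn=BusRdX  M[L1]=10
step 4: P0: load  L0  ⟶  EII  (L0)  txn=BusRd  M[L0]=70
step 5: P1: load  L3  ⟶  SSI  (L3)  txn=BusRd+Flush  M[L3]=35
step 6: P1: load  L2  ⟶  IEI  (L2)  txn=BusRd  M[L2]=90
step 7: P1: load  L2  ⟶  IEI  (L2)  txn=∅  M[L2]=90
step 8: P0: store L0 := 84  ⟶  MII  (L0)  txn=∅  M[L0]=70
step 9: P2: store L3 := 42  ⟶  IIM  (L3)  txn=BusRdX  M[L3]=35
step 10: P1: load  L2  ⟶  IEI  (L2)  txn=∅  M[L2]=90
step 11: P0: load  L2  ⟶  SSI  (L2)  txn=BusRd  M[L2]=90
step 12: P0: load  L2  ⟶  SSI  (L2)  txn=∅  M[L2]=90
step 13: P1: store L3 := 49  ⟶  IMI  (L3)  txn=BusRdX+Flush  M[L3]=42
step 14: P0: store L3 := 48  ⟶  MII  (L3)  txn=BusRdX+Flush  M[L3]=49
step 15: P0: load  L1  ⟶  SSI  (L1)  txn=BusRd+Flush  M[L1]=59
step 16: P2: load  L2  ⟶  SSS  (L2)  txn=BusRd  M[L2]=90
step 17: P0: store L3 := 2  ⟶  MII  (L3)  txn=∅  M[L3]=49
step 18: P2: store L2 := 67  ⟶  IIM  (L2)  txn=BusUpgr  M[L2]=90
step 19: P2: load  L2  ⟶  IIM  (L2)  txn=∅  M[L2]=90
step 20: P0: load  L2  ⟶  SIS  (L2)  txn=BusRd+Flush  M[L2]=67
step 21: P0: load  L2  ⟶  SIS  (L2)  txn=∅  M[L2]=67

memory[L2] = 67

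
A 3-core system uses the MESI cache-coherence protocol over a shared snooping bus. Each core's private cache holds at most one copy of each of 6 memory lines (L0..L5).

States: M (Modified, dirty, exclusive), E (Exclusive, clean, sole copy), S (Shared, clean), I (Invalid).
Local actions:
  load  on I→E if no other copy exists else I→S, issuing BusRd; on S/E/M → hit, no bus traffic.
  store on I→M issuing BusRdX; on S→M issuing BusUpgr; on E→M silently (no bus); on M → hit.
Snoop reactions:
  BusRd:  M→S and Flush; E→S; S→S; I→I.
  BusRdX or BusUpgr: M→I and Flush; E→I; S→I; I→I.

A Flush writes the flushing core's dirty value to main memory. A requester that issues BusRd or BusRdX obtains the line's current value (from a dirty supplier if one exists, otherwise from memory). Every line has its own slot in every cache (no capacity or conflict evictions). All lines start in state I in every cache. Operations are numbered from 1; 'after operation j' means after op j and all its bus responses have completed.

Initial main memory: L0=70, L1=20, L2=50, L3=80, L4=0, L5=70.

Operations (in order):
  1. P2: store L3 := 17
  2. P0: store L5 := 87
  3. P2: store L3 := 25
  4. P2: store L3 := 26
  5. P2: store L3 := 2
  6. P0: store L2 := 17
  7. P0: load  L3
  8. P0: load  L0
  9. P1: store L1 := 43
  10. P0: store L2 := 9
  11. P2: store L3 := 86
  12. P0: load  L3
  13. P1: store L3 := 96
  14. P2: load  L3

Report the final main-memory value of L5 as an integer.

step 1: P2: store L3 := 17  ⟶  IIM  (L3)  txn=BusRdX  M[L3]=80
step 2: P0: store L5 := 87  ⟶  MII  (L5)  txn=BusRdX  M[L5]=70
step 3: P2: store L3 := 25  ⟶  IIM  (L3)  txn=∅  M[L3]=80
step 4: P2: store L3 := 26  ⟶  IIM  (L3)  txn=∅  M[L3]=80
step 5: P2: store L3 := 2  ⟶  IIM  (L3)  txn=∅  M[L3]=80
step 6: P0: store L2 := 17  ⟶  MII  (L2)  txn=BusRdX  M[L2]=50
step 7: P0: load  L3  ⟶  SIS  (L3)  txn=BusRd+Flush  M[L3]=2
step 8: P0: load  L0  ⟶  EII  (L0)  txn=BusRd  M[L0]=70
step 9: P1: store L1 := 43  ⟶  IMI  (L1)  txn=BusRdX  M[L1]=20
step 10: P0: store L2 := 9  ⟶  MII  (L2)  txn=∅  M[L2]=50
step 11: P2: store L3 := 86  ⟶  IIM  (L3)  txn=BusUpgr  M[L3]=2
step 12: P0: load  L3  ⟶  SIS  (L3)  txn=BusRd+Flush  M[L3]=86
step 13: P1: store L3 := 96  ⟶  IMI  (L3)  txn=BusRdX  M[L3]=86
step 14: P2: load  L3  ⟶  ISS  (L3)  txn=BusRd+Flush  M[L3]=96

memory[L5] = 70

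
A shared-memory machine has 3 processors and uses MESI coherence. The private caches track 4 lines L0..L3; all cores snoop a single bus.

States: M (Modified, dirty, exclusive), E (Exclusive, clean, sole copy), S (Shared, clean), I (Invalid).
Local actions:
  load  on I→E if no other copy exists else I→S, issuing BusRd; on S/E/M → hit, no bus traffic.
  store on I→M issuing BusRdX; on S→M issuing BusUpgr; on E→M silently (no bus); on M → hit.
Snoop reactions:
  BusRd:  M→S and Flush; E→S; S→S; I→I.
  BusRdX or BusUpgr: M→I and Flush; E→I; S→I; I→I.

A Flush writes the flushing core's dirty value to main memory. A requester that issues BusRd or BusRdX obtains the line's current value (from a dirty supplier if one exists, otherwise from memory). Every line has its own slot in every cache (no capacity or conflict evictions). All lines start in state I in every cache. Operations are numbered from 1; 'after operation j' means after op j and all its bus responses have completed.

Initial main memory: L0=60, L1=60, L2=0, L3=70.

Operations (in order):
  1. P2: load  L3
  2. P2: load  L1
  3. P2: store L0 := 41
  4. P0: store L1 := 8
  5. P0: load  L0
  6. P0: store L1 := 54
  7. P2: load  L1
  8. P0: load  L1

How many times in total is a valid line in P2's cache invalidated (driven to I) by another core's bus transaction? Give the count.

[1] P2: load  L3 | P0:I, P1:I, P2:E(70) | bus: BusRd
[2] P2: load  L1 | P0:I, P1:I, P2:E(60) | bus: BusRd
[3] P2: store L0 := 41 | P0:I, P1:I, P2:M(41) | bus: BusRdX
[4] P0: store L1 := 8 | P0:M(8), P1:I, P2:I | bus: BusRdX
[5] P0: load  L0 | P0:S(41), P1:I, P2:S(41) | bus: BusRd,Flush
[6] P0: store L1 := 54 | P0:M(54), P1:I, P2:I | bus: none
[7] P2: load  L1 | P0:S(54), P1:I, P2:S(54) | bus: BusRd,Flush
[8] P0: load  L1 | P0:S(54), P1:I, P2:S(54) | bus: none

invalidations = 1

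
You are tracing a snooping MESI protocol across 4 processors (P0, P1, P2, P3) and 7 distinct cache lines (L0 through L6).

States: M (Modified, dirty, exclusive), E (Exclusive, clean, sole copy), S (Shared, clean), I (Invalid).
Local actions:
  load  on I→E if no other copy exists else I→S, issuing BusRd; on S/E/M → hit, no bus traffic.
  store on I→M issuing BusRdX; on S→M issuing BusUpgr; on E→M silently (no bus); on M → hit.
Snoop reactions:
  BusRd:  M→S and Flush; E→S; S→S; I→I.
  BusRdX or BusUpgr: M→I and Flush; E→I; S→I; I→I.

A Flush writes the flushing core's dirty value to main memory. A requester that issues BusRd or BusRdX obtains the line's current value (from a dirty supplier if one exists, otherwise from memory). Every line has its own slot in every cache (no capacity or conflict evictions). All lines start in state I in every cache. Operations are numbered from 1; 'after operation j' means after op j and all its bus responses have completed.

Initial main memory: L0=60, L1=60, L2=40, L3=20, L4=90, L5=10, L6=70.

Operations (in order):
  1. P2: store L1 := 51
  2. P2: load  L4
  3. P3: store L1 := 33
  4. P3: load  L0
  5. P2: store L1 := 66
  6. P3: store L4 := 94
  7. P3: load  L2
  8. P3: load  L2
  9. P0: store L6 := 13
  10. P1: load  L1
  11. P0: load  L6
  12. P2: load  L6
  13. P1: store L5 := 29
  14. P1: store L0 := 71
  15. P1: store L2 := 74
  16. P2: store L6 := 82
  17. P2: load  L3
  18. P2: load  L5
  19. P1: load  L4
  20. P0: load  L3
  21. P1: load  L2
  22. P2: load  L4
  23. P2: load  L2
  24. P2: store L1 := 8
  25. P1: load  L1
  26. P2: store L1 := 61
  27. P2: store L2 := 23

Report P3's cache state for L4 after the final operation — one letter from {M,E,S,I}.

state = S

1. P2: store L1 := 51  bus=[BusRdX]  L1: P0=I P1=I P2=M P3=I  mem[L1]=60
2. P2: load  L4  bus=[BusRd]  L4: P0=I P1=I P2=E P3=I  mem[L4]=90
3. P3: store L1 := 33  bus=[BusRdX,Flush]  L1: P0=I P1=I P2=I P3=M  mem[L1]=51
4. P3: load  L0  bus=[BusRd]  L0: P0=I P1=I P2=I P3=E  mem[L0]=60
5. P2: store L1 := 66  bus=[BusRdX,Flush]  L1: P0=I P1=I P2=M P3=I  mem[L1]=33
6. P3: store L4 := 94  bus=[BusRdX]  L4: P0=I P1=I P2=I P3=M  mem[L4]=90
7. P3: load  L2  bus=[BusRd]  L2: P0=I P1=I P2=I P3=E  mem[L2]=40
8. P3: load  L2  bus=[-]  L2: P0=I P1=I P2=I P3=E  mem[L2]=40
9. P0: store L6 := 13  bus=[BusRdX]  L6: P0=M P1=I P2=I P3=I  mem[L6]=70
10. P1: load  L1  bus=[BusRd,Flush]  L1: P0=I P1=S P2=S P3=I  mem[L1]=66
11. P0: load  L6  bus=[-]  L6: P0=M P1=I P2=I P3=I  mem[L6]=70
12. P2: load  L6  bus=[BusRd,Flush]  L6: P0=S P1=I P2=S P3=I  mem[L6]=13
13. P1: store L5 := 29  bus=[BusRdX]  L5: P0=I P1=M P2=I P3=I  mem[L5]=10
14. P1: store L0 := 71  bus=[BusRdX]  L0: P0=I P1=M P2=I P3=I  mem[L0]=60
15. P1: store L2 := 74  bus=[BusRdX]  L2: P0=I P1=M P2=I P3=I  mem[L2]=40
16. P2: store L6 := 82  bus=[BusUpgr]  L6: P0=I P1=I P2=M P3=I  mem[L6]=13
17. P2: load  L3  bus=[BusRd]  L3: P0=I P1=I P2=E P3=I  mem[L3]=20
18. P2: load  L5  bus=[BusRd,Flush]  L5: P0=I P1=S P2=S P3=I  mem[L5]=29
19. P1: load  L4  bus=[BusRd,Flush]  L4: P0=I P1=S P2=I P3=S  mem[L4]=94
20. P0: load  L3  bus=[BusRd]  L3: P0=S P1=I P2=S P3=I  mem[L3]=20
21. P1: load  L2  bus=[-]  L2: P0=I P1=M P2=I P3=I  mem[L2]=40
22. P2: load  L4  bus=[BusRd]  L4: P0=I P1=S P2=S P3=S  mem[L4]=94
23. P2: load  L2  bus=[BusRd,Flush]  L2: P0=I P1=S P2=S P3=I  mem[L2]=74
24. P2: store L1 := 8  bus=[BusUpgr]  L1: P0=I P1=I P2=M P3=I  mem[L1]=66
25. P1: load  L1  bus=[BusRd,Flush]  L1: P0=I P1=S P2=S P3=I  mem[L1]=8
26. P2: store L1 := 61  bus=[BusUpgr]  L1: P0=I P1=I P2=M P3=I  mem[L1]=8
27. P2: store L2 := 23  bus=[BusUpgr]  L2: P0=I P1=I P2=M P3=I  mem[L2]=74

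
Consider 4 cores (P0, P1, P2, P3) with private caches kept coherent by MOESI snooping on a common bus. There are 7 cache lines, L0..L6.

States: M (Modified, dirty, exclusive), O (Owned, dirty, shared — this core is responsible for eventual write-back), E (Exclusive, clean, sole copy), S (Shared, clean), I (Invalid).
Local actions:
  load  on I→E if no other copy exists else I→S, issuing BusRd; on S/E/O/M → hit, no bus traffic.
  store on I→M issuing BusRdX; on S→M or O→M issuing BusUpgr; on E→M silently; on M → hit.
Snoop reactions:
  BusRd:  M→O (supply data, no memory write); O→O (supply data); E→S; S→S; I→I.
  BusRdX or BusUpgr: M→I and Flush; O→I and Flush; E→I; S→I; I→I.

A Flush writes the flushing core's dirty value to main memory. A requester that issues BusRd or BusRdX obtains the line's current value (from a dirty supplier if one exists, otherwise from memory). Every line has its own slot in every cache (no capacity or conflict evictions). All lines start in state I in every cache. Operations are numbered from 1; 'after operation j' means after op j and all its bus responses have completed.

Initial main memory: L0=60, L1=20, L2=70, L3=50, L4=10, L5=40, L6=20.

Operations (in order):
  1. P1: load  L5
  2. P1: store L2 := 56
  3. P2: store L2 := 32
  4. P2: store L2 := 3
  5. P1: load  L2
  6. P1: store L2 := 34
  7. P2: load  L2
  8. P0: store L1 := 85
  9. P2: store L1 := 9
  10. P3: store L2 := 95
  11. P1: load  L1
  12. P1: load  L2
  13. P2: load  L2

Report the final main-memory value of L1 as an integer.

memory[L1] = 85

  op1 P1: load  L5 → I/E/I/I on L5; bus BusRd; mem=40
  op2 P1: store L2 := 56 → I/M/I/I on L2; bus BusRdX; mem=70
  op3 P2: store L2 := 32 → I/I/M/I on L2; bus BusRdX Flush; mem=56
  op4 P2: store L2 := 3 → I/I/M/I on L2; bus (none); mem=56
  op5 P1: load  L2 → I/S/O/I on L2; bus BusRd; mem=56
  op6 P1: store L2 := 34 → I/M/I/I on L2; bus BusUpgr Flush; mem=3
  op7 P2: load  L2 → I/O/S/I on L2; bus BusRd; mem=3
  op8 P0: store L1 := 85 → M/I/I/I on L1; bus BusRdX; mem=20
  op9 P2: store L1 := 9 → I/I/M/I on L1; bus BusRdX Flush; mem=85
  op10 P3: store L2 := 95 → I/I/I/M on L2; bus BusRdX Flush; mem=34
  op11 P1: load  L1 → I/S/O/I on L1; bus BusRd; mem=85
  op12 P1: load  L2 → I/S/I/O on L2; bus BusRd; mem=34
  op13 P2: load  L2 → I/S/S/O on L2; bus BusRd; mem=34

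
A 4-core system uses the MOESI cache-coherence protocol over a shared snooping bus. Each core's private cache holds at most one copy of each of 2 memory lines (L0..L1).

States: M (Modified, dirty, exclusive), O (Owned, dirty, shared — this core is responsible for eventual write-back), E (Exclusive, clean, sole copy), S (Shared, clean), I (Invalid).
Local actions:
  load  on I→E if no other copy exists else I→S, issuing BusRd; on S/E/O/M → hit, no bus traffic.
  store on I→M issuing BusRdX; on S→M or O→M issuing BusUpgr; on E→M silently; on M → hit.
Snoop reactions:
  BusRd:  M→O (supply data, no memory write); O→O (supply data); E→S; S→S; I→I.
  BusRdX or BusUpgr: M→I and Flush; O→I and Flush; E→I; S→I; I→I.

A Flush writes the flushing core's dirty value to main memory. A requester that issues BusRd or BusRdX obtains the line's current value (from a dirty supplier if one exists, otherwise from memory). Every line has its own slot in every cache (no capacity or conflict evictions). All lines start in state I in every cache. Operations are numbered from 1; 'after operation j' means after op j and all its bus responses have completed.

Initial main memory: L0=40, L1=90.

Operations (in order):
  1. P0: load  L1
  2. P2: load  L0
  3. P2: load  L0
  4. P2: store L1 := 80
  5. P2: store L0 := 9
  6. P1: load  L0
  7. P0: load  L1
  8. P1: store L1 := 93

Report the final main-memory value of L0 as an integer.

[1] P0: load  L1 | P0:E(90), P1:I, P2:I, P3:I | bus: BusRd
[2] P2: load  L0 | P0:I, P1:I, P2:E(40), P3:I | bus: BusRd
[3] P2: load  L0 | P0:I, P1:I, P2:E(40), P3:I | bus: none
[4] P2: store L1 := 80 | P0:I, P1:I, P2:M(80), P3:I | bus: BusRdX
[5] P2: store L0 := 9 | P0:I, P1:I, P2:M(9), P3:I | bus: none
[6] P1: load  L0 | P0:I, P1:S(9), P2:O(9), P3:I | bus: BusRd
[7] P0: load  L1 | P0:S(80), P1:I, P2:O(80), P3:I | bus: BusRd
[8] P1: store L1 := 93 | P0:I, P1:M(93), P2:I, P3:I | bus: BusRdX,Flush

memory[L0] = 40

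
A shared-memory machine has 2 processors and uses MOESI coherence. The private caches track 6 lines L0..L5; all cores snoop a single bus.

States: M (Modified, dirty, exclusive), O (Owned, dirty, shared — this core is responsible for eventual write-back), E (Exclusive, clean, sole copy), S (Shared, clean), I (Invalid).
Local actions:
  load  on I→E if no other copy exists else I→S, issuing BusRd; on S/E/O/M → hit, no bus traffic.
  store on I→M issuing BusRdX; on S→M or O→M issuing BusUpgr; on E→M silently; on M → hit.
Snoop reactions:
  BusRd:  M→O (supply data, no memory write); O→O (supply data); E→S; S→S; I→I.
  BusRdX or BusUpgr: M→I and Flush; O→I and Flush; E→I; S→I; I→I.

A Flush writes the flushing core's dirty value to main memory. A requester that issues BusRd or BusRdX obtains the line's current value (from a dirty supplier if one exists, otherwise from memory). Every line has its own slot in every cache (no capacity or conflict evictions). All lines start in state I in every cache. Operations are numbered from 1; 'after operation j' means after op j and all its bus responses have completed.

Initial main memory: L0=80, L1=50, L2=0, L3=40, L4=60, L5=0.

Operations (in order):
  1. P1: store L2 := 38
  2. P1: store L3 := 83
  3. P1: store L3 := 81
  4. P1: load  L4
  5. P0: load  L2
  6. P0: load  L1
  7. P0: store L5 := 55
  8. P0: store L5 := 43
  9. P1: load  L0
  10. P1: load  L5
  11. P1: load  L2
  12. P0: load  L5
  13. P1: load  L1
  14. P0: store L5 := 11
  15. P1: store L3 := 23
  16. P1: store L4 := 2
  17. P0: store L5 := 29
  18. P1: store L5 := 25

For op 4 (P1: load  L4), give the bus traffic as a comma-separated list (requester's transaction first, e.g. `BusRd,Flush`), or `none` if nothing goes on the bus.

step 1: P1: store L2 := 38  ⟶  IM  (L2)  txn=BusRdX  M[L2]=0
step 2: P1: store L3 := 83  ⟶  IM  (L3)  txn=BusRdX  M[L3]=40
step 3: P1: store L3 := 81  ⟶  IM  (L3)  txn=∅  M[L3]=40
step 4: P1: load  L4  ⟶  IE  (L4)  txn=BusRd  M[L4]=60
step 5: P0: load  L2  ⟶  SO  (L2)  txn=BusRd  M[L2]=0
step 6: P0: load  L1  ⟶  EI  (L1)  txn=BusRd  M[L1]=50
step 7: P0: store L5 := 55  ⟶  MI  (L5)  txn=BusRdX  M[L5]=0
step 8: P0: store L5 := 43  ⟶  MI  (L5)  txn=∅  M[L5]=0
step 9: P1: load  L0  ⟶  IE  (L0)  txn=BusRd  M[L0]=80
step 10: P1: load  L5  ⟶  OS  (L5)  txn=BusRd  M[L5]=0
step 11: P1: load  L2  ⟶  SO  (L2)  txn=∅  M[L2]=0
step 12: P0: load  L5  ⟶  OS  (L5)  txn=∅  M[L5]=0
step 13: P1: load  L1  ⟶  SS  (L1)  txn=BusRd  M[L1]=50
step 14: P0: store L5 := 11  ⟶  MI  (L5)  txn=BusUpgr  M[L5]=0
step 15: P1: store L3 := 23  ⟶  IM  (L3)  txn=∅  M[L3]=40
step 16: P1: store L4 := 2  ⟶  IM  (L4)  txn=∅  M[L4]=60
step 17: P0: store L5 := 29  ⟶  MI  (L5)  txn=∅  M[L5]=0
step 18: P1: store L5 := 25  ⟶  IM  (L5)  txn=BusRdX+Flush  M[L5]=29

bus = BusRd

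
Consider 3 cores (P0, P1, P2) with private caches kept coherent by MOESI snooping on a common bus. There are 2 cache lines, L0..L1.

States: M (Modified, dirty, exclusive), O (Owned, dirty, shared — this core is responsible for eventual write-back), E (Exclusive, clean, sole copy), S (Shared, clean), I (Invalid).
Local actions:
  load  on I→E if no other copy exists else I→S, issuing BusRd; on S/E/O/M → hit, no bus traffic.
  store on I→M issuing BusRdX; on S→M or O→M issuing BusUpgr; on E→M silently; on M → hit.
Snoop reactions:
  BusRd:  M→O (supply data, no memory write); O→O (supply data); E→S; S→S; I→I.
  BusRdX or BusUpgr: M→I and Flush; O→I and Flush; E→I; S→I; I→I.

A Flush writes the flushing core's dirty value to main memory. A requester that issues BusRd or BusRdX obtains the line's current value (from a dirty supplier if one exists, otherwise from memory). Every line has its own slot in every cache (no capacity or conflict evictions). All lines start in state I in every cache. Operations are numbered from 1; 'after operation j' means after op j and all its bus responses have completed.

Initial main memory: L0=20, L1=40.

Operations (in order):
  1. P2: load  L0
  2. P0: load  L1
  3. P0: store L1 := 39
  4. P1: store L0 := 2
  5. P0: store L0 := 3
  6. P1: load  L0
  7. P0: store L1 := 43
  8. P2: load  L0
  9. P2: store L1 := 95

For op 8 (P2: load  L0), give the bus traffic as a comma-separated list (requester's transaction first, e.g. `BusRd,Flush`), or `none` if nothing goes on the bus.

bus = BusRd

  op1 P2: load  L0 → I/I/E on L0; bus BusRd; mem=20
  op2 P0: load  L1 → E/I/I on L1; bus BusRd; mem=40
  op3 P0: store L1 := 39 → M/I/I on L1; bus (none); mem=40
  op4 P1: store L0 := 2 → I/M/I on L0; bus BusRdX; mem=20
  op5 P0: store L0 := 3 → M/I/I on L0; bus BusRdX Flush; mem=2
  op6 P1: load  L0 → O/S/I on L0; bus BusRd; mem=2
  op7 P0: store L1 := 43 → M/I/I on L1; bus (none); mem=40
  op8 P2: load  L0 → O/S/S on L0; bus BusRd; mem=2
  op9 P2: store L1 := 95 → I/I/M on L1; bus BusRdX Flush; mem=43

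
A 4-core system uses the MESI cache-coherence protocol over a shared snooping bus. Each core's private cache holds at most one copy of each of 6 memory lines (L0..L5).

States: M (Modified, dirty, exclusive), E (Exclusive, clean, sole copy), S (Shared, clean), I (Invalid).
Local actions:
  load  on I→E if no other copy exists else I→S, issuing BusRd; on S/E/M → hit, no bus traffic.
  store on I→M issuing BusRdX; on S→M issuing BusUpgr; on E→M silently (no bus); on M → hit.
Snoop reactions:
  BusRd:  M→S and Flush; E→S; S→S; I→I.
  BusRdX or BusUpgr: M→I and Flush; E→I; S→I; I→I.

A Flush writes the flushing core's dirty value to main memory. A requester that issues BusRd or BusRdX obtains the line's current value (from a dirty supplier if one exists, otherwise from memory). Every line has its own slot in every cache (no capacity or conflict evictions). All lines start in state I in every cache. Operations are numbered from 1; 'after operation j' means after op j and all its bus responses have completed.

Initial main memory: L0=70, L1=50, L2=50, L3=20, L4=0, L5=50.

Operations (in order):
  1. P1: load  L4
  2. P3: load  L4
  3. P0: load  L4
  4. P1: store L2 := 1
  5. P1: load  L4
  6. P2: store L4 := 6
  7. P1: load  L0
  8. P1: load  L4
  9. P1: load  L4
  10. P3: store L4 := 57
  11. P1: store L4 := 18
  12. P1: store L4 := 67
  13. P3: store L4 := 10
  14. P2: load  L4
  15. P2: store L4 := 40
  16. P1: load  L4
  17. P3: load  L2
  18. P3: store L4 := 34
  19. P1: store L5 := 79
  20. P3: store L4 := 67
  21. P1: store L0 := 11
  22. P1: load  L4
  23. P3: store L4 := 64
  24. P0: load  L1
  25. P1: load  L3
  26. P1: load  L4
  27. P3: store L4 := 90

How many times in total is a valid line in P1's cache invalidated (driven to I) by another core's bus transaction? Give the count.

invalidations = 6

step 1: P1: load  L4  ⟶  IEII  (L4)  txn=BusRd  M[L4]=0
step 2: P3: load  L4  ⟶  ISIS  (L4)  txn=BusRd  M[L4]=0
step 3: P0: load  L4  ⟶  SSIS  (L4)  txn=BusRd  M[L4]=0
step 4: P1: store L2 := 1  ⟶  IMII  (L2)  txn=BusRdX  M[L2]=50
step 5: P1: load  L4  ⟶  SSIS  (L4)  txn=∅  M[L4]=0
step 6: P2: store L4 := 6  ⟶  IIMI  (L4)  txn=BusRdX  M[L4]=0
step 7: P1: load  L0  ⟶  IEII  (L0)  txn=BusRd  M[L0]=70
step 8: P1: load  L4  ⟶  ISSI  (L4)  txn=BusRd+Flush  M[L4]=6
step 9: P1: load  L4  ⟶  ISSI  (L4)  txn=∅  M[L4]=6
step 10: P3: store L4 := 57  ⟶  IIIM  (L4)  txn=BusRdX  M[L4]=6
step 11: P1: store L4 := 18  ⟶  IMII  (L4)  txn=BusRdX+Flush  M[L4]=57
step 12: P1: store L4 := 67  ⟶  IMII  (L4)  txn=∅  M[L4]=57
step 13: P3: store L4 := 10  ⟶  IIIM  (L4)  txn=BusRdX+Flush  M[L4]=67
step 14: P2: load  L4  ⟶  IISS  (L4)  txn=BusRd+Flush  M[L4]=10
step 15: P2: store L4 := 40  ⟶  IIMI  (L4)  txn=BusUpgr  M[L4]=10
step 16: P1: load  L4  ⟶  ISSI  (L4)  txn=BusRd+Flush  M[L4]=40
step 17: P3: load  L2  ⟶  ISIS  (L2)  txn=BusRd+Flush  M[L2]=1
step 18: P3: store L4 := 34  ⟶  IIIM  (L4)  txn=BusRdX  M[L4]=40
step 19: P1: store L5 := 79  ⟶  IMII  (L5)  txn=BusRdX  M[L5]=50
step 20: P3: store L4 := 67  ⟶  IIIM  (L4)  txn=∅  M[L4]=40
step 21: P1: store L0 := 11  ⟶  IMII  (L0)  txn=∅  M[L0]=70
step 22: P1: load  L4  ⟶  ISIS  (L4)  txn=BusRd+Flush  M[L4]=67
step 23: P3: store L4 := 64  ⟶  IIIM  (L4)  txn=BusUpgr  M[L4]=67
step 24: P0: load  L1  ⟶  EIII  (L1)  txn=BusRd  M[L1]=50
step 25: P1: load  L3  ⟶  IEII  (L3)  txn=BusRd  M[L3]=20
step 26: P1: load  L4  ⟶  ISIS  (L4)  txn=BusRd+Flush  M[L4]=64
step 27: P3: store L4 := 90  ⟶  IIIM  (L4)  txn=BusUpgr  M[L4]=64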